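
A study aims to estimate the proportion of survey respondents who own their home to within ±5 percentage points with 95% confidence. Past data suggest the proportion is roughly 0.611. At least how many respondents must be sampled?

For a proportion with margin E = 0.05 at 95% confidence, z = 1.960.
n = p̂(1−p̂)(z/E)² = 0.611 × 0.389 × (1.960/0.05)² = 365.23
Round up: n = 366.

366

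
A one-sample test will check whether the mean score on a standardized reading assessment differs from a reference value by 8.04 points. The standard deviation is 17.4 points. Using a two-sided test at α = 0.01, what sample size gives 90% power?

70

For a one-sample z-test, n = ((z_{α/2} + z_β)·σ/δ)².
z_{α/2} = 2.576 (two-sided α = 0.01); z_β = 1.282 (power 90% → β = 0.1).
n = (3.858 × 17.4 / 8.04)² = 69.71
Round up: n = 70.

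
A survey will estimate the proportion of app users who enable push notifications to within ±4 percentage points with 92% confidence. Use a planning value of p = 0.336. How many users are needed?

For a proportion with margin E = 0.04 at 92% confidence, z = 1.751.
n = p̂(1−p̂)(z/E)² = 0.336 × 0.664 × (1.751/0.04)² = 427.52
Round up: n = 428.

428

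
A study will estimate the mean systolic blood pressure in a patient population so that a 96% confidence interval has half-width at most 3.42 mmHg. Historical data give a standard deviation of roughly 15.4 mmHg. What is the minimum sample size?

For a mean, the margin of error is E = z·σ/√n, so n = (zσ/E)².
At 96% confidence, z = 2.054.
n = (2.054 × 15.4 / 3.42)² = 85.54
Round up: n = 86.

n = 86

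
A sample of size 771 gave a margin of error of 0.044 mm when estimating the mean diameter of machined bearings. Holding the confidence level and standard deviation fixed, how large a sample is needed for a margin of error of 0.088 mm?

n = 193

Margin of error scales as 1/√n, so n₂ = n₁·(E₁/E₂)².
n₂ = 771 × (0.044/0.088)² = 771 × 0.25 = 192.75
Round up: n₂ = 193.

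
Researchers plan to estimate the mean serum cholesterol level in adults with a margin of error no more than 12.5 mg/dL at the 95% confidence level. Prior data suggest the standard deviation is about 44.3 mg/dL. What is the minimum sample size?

For a mean, the margin of error is E = z·σ/√n, so n = (zσ/E)².
At 95% confidence, z = 1.960.
n = (1.960 × 44.3 / 12.5)² = 48.25
Round up: n = 49.

49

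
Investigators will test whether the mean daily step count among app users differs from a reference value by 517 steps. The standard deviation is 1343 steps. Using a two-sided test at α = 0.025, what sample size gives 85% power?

n = 73

For a one-sample z-test, n = ((z_{α/2} + z_β)·σ/δ)².
z_{α/2} = 2.241 (two-sided α = 0.025); z_β = 1.036 (power 85% → β = 0.15).
n = (3.277 × 1343 / 517)² = 72.46
Round up: n = 73.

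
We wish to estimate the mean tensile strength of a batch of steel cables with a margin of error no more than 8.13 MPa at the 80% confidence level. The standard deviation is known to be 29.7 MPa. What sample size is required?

22

For a mean, the margin of error is E = z·σ/√n, so n = (zσ/E)².
At 80% confidence, z = 1.282.
n = (1.282 × 29.7 / 8.13)² = 21.93
Round up: n = 22.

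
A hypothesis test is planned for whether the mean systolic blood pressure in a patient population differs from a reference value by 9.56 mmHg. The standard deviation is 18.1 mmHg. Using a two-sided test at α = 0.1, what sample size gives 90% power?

For a one-sample z-test, n = ((z_{α/2} + z_β)·σ/δ)².
z_{α/2} = 1.645 (two-sided α = 0.1); z_β = 1.282 (power 90% → β = 0.1).
n = (2.927 × 18.1 / 9.56)² = 30.71
Round up: n = 31.

31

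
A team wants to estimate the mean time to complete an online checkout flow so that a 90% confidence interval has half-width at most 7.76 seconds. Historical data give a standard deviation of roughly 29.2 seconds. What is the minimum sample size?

39

For a mean, the margin of error is E = z·σ/√n, so n = (zσ/E)².
At 90% confidence, z = 1.645.
n = (1.645 × 29.2 / 7.76)² = 38.32
Round up: n = 39.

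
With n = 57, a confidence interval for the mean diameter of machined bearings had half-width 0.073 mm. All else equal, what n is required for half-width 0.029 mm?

362

Margin of error scales as 1/√n, so n₂ = n₁·(E₁/E₂)².
n₂ = 57 × (0.073/0.029)² = 57 × 6.337 = 361.21
Round up: n₂ = 362.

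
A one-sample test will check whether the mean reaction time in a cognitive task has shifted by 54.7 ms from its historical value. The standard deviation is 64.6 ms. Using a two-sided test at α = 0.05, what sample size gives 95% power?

For a one-sample z-test, n = ((z_{α/2} + z_β)·σ/δ)².
z_{α/2} = 1.960 (two-sided α = 0.05); z_β = 1.645 (power 95% → β = 0.05).
n = (3.605 × 64.6 / 54.7)² = 18.13
Round up: n = 19.

19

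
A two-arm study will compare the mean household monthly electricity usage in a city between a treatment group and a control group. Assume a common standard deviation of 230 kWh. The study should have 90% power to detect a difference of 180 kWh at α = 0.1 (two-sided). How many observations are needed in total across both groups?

For two equal groups, n per group = 2·((z_{α/2} + z_β)·σ/δ)².
z_{α/2} = 1.645; z_β = 1.282 (power 90%).
n = 2 × (2.927 × 230 / 180)² = 2 × 13.99 = 27.98
Round up: n = 28 per group.
Total across both groups: 2 × 28 = 56.

56 total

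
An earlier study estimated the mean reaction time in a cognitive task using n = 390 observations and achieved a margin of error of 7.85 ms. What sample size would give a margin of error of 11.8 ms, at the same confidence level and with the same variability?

173

Margin of error scales as 1/√n, so n₂ = n₁·(E₁/E₂)².
n₂ = 390 × (7.85/11.8)² = 390 × 0.4426 = 172.61
Round up: n₂ = 173.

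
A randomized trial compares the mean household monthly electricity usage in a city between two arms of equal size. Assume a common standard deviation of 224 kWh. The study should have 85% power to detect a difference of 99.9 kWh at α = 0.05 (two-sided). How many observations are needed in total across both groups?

For two equal groups, n per group = 2·((z_{α/2} + z_β)·σ/δ)².
z_{α/2} = 1.960; z_β = 1.036 (power 85%).
n = 2 × (2.996 × 224 / 99.9)² = 2 × 45.13 = 90.26
Round up: n = 91 per group.
Total across both groups: 2 × 91 = 182.

182 total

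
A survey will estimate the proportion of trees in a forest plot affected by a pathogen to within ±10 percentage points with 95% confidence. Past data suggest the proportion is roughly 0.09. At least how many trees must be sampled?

For a proportion with margin E = 0.1 at 95% confidence, z = 1.960.
n = p̂(1−p̂)(z/E)² = 0.09 × 0.91 × (1.960/0.1)² = 31.46
Round up: n = 32.

n = 32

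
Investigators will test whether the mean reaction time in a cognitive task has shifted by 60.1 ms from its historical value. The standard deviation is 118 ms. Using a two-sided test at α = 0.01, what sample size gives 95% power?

For a one-sample z-test, n = ((z_{α/2} + z_β)·σ/δ)².
z_{α/2} = 2.576 (two-sided α = 0.01); z_β = 1.645 (power 95% → β = 0.05).
n = (4.221 × 118 / 60.1)² = 68.68
Round up: n = 69.

69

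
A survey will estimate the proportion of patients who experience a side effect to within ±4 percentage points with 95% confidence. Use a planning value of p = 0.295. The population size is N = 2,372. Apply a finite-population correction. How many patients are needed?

413

For a proportion with margin E = 0.04 at 95% confidence, z = 1.960.
n = p̂(1−p̂)(z/E)² = 0.295 × 0.705 × (1.960/0.04)² = 499.35 — call this n₀.
Finite-population correction with N = 2,372: n = n₀ / (1 + (n₀−1)/N) = 499.35 / 1.21 = 412.69
Round up: n = 413.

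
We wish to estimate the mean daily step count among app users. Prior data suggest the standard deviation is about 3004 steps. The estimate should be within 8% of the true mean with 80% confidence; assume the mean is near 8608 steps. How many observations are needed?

For a mean, the margin of error is E = z·σ/√n, so n = (zσ/E)².
At 80% confidence, z = 1.282.
E = 8% of 8608 = 688.6 steps.
n = (1.282 × 3004 / 688.6)² = 31.27
Round up: n = 32.

n = 32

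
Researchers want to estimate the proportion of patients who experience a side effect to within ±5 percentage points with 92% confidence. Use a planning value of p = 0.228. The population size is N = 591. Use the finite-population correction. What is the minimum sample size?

n = 159

For a proportion with margin E = 0.05 at 92% confidence, z = 1.751.
n = p̂(1−p̂)(z/E)² = 0.228 × 0.772 × (1.751/0.05)² = 215.87 — call this n₀.
Finite-population correction with N = 591: n = n₀ / (1 + (n₀−1)/N) = 215.87 / 1.364 = 158.26
Round up: n = 159.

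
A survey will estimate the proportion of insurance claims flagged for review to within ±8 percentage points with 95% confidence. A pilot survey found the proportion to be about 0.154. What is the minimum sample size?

For a proportion with margin E = 0.08 at 95% confidence, z = 1.960.
n = p̂(1−p̂)(z/E)² = 0.154 × 0.846 × (1.960/0.08)² = 78.20
Round up: n = 79.

79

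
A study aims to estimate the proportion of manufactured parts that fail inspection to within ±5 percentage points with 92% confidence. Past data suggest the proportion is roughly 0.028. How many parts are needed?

For a proportion with margin E = 0.05 at 92% confidence, z = 1.751.
n = p̂(1−p̂)(z/E)² = 0.028 × 0.972 × (1.751/0.05)² = 33.38
Round up: n = 34.

34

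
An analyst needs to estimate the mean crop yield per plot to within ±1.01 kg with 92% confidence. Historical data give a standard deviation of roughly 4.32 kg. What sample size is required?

For a mean, the margin of error is E = z·σ/√n, so n = (zσ/E)².
At 92% confidence, z = 1.751.
n = (1.751 × 4.32 / 1.01)² = 56.09
Round up: n = 57.

n = 57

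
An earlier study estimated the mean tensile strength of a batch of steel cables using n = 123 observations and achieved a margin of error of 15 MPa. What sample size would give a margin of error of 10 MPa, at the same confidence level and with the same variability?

Margin of error scales as 1/√n, so n₂ = n₁·(E₁/E₂)².
n₂ = 123 × (15/10)² = 123 × 2.25 = 276.75
Round up: n₂ = 277.

277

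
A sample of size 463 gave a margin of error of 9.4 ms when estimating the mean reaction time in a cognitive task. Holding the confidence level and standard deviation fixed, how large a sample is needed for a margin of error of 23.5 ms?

Margin of error scales as 1/√n, so n₂ = n₁·(E₁/E₂)².
n₂ = 463 × (9.4/23.5)² = 463 × 0.16 = 74.08
Round up: n₂ = 75.

n = 75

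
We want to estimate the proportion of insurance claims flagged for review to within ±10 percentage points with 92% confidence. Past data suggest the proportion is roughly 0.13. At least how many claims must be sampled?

35

For a proportion with margin E = 0.1 at 92% confidence, z = 1.751.
n = p̂(1−p̂)(z/E)² = 0.13 × 0.87 × (1.751/0.1)² = 34.68
Round up: n = 35.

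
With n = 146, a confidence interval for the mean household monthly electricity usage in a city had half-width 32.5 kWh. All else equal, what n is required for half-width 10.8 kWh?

n = 1323

Margin of error scales as 1/√n, so n₂ = n₁·(E₁/E₂)².
n₂ = 146 × (32.5/10.8)² = 146 × 9.056 = 1322.18
Round up: n₂ = 1323.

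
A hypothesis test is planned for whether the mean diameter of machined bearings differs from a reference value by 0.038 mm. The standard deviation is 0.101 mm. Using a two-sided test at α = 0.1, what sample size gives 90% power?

61

For a one-sample z-test, n = ((z_{α/2} + z_β)·σ/δ)².
z_{α/2} = 1.645 (two-sided α = 0.1); z_β = 1.282 (power 90% → β = 0.1).
n = (2.927 × 0.101 / 0.038)² = 60.52
Round up: n = 61.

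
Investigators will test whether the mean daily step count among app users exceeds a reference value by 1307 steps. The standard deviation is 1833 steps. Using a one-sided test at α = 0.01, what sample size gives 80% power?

20

For a one-sample z-test, n = ((z_α + z_β)·σ/δ)².
z_α = 2.326 (one-sided α = 0.01); z_β = 0.842 (power 80% → β = 0.2).
n = (3.168 × 1833 / 1307)² = 19.74
Round up: n = 20.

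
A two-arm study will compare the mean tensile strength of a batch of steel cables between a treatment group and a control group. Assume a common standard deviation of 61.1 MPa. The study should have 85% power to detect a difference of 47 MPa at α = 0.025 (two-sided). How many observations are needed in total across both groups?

For two equal groups, n per group = 2·((z_{α/2} + z_β)·σ/δ)².
z_{α/2} = 2.241; z_β = 1.036 (power 85%).
n = 2 × (3.277 × 61.1 / 47)² = 2 × 18.15 = 36.30
Round up: n = 37 per group.
Total across both groups: 2 × 37 = 74.

74 total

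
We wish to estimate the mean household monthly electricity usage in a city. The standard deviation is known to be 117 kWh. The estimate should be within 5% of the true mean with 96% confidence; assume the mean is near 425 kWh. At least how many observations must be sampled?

For a mean, the margin of error is E = z·σ/√n, so n = (zσ/E)².
At 96% confidence, z = 2.054.
E = 5% of 425 = 21.25 kWh.
n = (2.054 × 117 / 21.25)² = 127.90
Round up: n = 128.

n = 128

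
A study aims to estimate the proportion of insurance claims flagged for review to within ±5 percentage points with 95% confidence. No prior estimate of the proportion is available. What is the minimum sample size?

n = 385

For a proportion with margin E = 0.05 at 95% confidence, z = 1.960.
With no prior estimate, use p = 0.5, which maximizes p(1−p) at 0.25.
n = 0.25 × (z/E)² = 0.25 × (1.960/0.05)² = 384.16
Round up: n = 385.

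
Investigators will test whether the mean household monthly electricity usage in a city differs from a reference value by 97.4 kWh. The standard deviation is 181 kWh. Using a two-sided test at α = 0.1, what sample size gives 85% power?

n = 25

For a one-sample z-test, n = ((z_{α/2} + z_β)·σ/δ)².
z_{α/2} = 1.645 (two-sided α = 0.1); z_β = 1.036 (power 85% → β = 0.15).
n = (2.681 × 181 / 97.4)² = 24.82
Round up: n = 25.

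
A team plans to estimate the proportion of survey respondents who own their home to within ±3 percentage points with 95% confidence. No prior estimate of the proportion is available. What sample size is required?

1068

For a proportion with margin E = 0.03 at 95% confidence, z = 1.960.
With no prior estimate, use p = 0.5, which maximizes p(1−p) at 0.25.
n = 0.25 × (z/E)² = 0.25 × (1.960/0.03)² = 1067.11
Round up: n = 1068.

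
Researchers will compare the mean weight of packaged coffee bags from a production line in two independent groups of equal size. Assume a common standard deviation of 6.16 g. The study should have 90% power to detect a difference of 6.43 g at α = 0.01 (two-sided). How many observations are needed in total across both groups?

56 total

For two equal groups, n per group = 2·((z_{α/2} + z_β)·σ/δ)².
z_{α/2} = 2.576; z_β = 1.282 (power 90%).
n = 2 × (3.858 × 6.16 / 6.43)² = 2 × 13.66 = 27.32
Round up: n = 28 per group.
Total across both groups: 2 × 28 = 56.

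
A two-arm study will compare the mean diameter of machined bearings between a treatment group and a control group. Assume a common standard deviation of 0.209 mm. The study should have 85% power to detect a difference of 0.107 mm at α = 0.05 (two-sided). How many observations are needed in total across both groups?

138 total

For two equal groups, n per group = 2·((z_{α/2} + z_β)·σ/δ)².
z_{α/2} = 1.960; z_β = 1.036 (power 85%).
n = 2 × (2.996 × 0.209 / 0.107)² = 2 × 34.25 = 68.50
Round up: n = 69 per group.
Total across both groups: 2 × 69 = 138.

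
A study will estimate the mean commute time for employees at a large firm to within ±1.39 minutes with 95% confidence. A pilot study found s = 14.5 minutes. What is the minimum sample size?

419

For a mean, the margin of error is E = z·σ/√n, so n = (zσ/E)².
At 95% confidence, z = 1.960.
n = (1.960 × 14.5 / 1.39)² = 418.04
Round up: n = 419.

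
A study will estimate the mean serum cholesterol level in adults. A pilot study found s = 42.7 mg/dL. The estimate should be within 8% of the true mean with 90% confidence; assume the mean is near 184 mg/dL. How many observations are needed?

For a mean, the margin of error is E = z·σ/√n, so n = (zσ/E)².
At 90% confidence, z = 1.645.
E = 8% of 184 = 14.72 mg/dL.
n = (1.645 × 42.7 / 14.72)² = 22.77
Round up: n = 23.

23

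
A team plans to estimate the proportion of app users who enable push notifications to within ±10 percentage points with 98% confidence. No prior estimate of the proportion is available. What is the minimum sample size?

n = 136

For a proportion with margin E = 0.1 at 98% confidence, z = 2.326.
With no prior estimate, use p = 0.5, which maximizes p(1−p) at 0.25.
n = 0.25 × (z/E)² = 0.25 × (2.326/0.1)² = 135.26
Round up: n = 136.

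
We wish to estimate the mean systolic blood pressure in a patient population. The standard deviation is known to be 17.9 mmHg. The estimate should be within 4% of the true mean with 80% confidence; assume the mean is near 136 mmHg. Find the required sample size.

18

For a mean, the margin of error is E = z·σ/√n, so n = (zσ/E)².
At 80% confidence, z = 1.282.
E = 4% of 136 = 5.44 mmHg.
n = (1.282 × 17.9 / 5.44)² = 17.79
Round up: n = 18.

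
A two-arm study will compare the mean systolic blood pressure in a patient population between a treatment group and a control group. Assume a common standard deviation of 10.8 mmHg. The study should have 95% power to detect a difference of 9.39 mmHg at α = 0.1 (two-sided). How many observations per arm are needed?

For two equal groups, n per group = 2·((z_{α/2} + z_β)·σ/δ)².
z_{α/2} = 1.645; z_β = 1.645 (power 95%).
n = 2 × (3.290 × 10.8 / 9.39)² = 2 × 14.32 = 28.64
Round up: n = 29 per group.

29 per group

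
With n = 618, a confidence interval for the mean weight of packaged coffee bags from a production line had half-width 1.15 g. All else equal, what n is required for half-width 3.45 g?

n = 69

Margin of error scales as 1/√n, so n₂ = n₁·(E₁/E₂)².
n₂ = 618 × (1.15/3.45)² = 618 × 0.1111 = 68.66
Round up: n₂ = 69.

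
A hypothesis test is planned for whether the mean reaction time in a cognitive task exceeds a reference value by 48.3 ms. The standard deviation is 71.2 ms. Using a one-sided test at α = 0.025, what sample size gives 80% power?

For a one-sample z-test, n = ((z_α + z_β)·σ/δ)².
z_α = 1.960 (one-sided α = 0.025); z_β = 0.842 (power 80% → β = 0.2).
n = (2.802 × 71.2 / 48.3)² = 17.06
Round up: n = 18.

18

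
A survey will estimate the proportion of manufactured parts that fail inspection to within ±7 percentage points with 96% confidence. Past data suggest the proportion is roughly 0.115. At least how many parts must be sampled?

For a proportion with margin E = 0.07 at 96% confidence, z = 2.054.
n = p̂(1−p̂)(z/E)² = 0.115 × 0.885 × (2.054/0.07)² = 87.63
Round up: n = 88.

88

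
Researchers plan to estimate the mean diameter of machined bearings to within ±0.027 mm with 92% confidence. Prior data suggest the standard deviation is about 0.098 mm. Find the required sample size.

41

For a mean, the margin of error is E = z·σ/√n, so n = (zσ/E)².
At 92% confidence, z = 1.751.
n = (1.751 × 0.098 / 0.027)² = 40.39
Round up: n = 41.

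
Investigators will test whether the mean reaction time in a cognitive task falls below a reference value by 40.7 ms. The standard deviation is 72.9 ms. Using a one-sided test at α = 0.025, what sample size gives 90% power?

n = 34

For a one-sample z-test, n = ((z_α + z_β)·σ/δ)².
z_α = 1.960 (one-sided α = 0.025); z_β = 1.282 (power 90% → β = 0.1).
n = (3.242 × 72.9 / 40.7)² = 33.72
Round up: n = 34.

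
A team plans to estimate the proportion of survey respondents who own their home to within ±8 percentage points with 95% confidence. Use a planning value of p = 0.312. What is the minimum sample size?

129

For a proportion with margin E = 0.08 at 95% confidence, z = 1.960.
n = p̂(1−p̂)(z/E)² = 0.312 × 0.688 × (1.960/0.08)² = 128.85
Round up: n = 129.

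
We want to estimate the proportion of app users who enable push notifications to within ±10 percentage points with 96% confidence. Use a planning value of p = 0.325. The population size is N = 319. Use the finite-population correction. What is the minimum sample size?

For a proportion with margin E = 0.1 at 96% confidence, z = 2.054.
n = p̂(1−p̂)(z/E)² = 0.325 × 0.675 × (2.054/0.1)² = 92.55 — call this n₀.
Finite-population correction with N = 319: n = n₀ / (1 + (n₀−1)/N) = 92.55 / 1.287 = 71.91
Round up: n = 72.

72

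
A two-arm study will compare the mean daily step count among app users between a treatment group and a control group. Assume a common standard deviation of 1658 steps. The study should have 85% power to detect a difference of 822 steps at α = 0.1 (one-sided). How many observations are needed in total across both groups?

For two equal groups, n per group = 2·((z_α + z_β)·σ/δ)².
z_α = 1.282; z_β = 1.036 (power 85%).
n = 2 × (2.318 × 1658 / 822)² = 2 × 21.86 = 43.72
Round up: n = 44 per group.
Total across both groups: 2 × 44 = 88.

88 total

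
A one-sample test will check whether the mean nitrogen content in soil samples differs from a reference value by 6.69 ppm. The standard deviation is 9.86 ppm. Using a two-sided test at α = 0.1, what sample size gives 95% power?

24

For a one-sample z-test, n = ((z_{α/2} + z_β)·σ/δ)².
z_{α/2} = 1.645 (two-sided α = 0.1); z_β = 1.645 (power 95% → β = 0.05).
n = (3.290 × 9.86 / 6.69)² = 23.51
Round up: n = 24.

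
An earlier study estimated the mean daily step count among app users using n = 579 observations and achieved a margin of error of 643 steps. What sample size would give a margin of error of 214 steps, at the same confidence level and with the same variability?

n = 5228

Margin of error scales as 1/√n, so n₂ = n₁·(E₁/E₂)².
n₂ = 579 × (643/214)² = 579 × 9.028 = 5227.21
Round up: n₂ = 5228.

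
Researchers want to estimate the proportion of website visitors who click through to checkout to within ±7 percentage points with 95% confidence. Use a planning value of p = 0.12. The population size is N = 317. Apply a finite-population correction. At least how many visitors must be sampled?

For a proportion with margin E = 0.07 at 95% confidence, z = 1.960.
n = p̂(1−p̂)(z/E)² = 0.12 × 0.88 × (1.960/0.07)² = 82.79 — call this n₀.
Finite-population correction with N = 317: n = n₀ / (1 + (n₀−1)/N) = 82.79 / 1.258 = 65.81
Round up: n = 66.

66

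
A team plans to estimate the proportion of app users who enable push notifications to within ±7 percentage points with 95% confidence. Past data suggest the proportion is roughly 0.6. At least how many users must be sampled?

For a proportion with margin E = 0.07 at 95% confidence, z = 1.960.
n = p̂(1−p̂)(z/E)² = 0.6 × 0.4 × (1.960/0.07)² = 188.16
Round up: n = 189.

189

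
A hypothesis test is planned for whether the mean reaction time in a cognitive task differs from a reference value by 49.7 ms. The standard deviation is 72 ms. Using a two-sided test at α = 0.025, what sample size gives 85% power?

For a one-sample z-test, n = ((z_{α/2} + z_β)·σ/δ)².
z_{α/2} = 2.241 (two-sided α = 0.025); z_β = 1.036 (power 85% → β = 0.15).
n = (3.277 × 72 / 49.7)² = 22.54
Round up: n = 23.

23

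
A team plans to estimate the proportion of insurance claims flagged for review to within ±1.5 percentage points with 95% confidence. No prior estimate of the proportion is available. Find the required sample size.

For a proportion with margin E = 0.015 at 95% confidence, z = 1.960.
With no prior estimate, use p = 0.5, which maximizes p(1−p) at 0.25.
n = 0.25 × (z/E)² = 0.25 × (1.960/0.015)² = 4268.44
Round up: n = 4269.

4269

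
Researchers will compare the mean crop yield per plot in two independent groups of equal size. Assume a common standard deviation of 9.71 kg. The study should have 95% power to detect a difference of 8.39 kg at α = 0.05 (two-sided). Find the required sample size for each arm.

For two equal groups, n per group = 2·((z_{α/2} + z_β)·σ/δ)².
z_{α/2} = 1.960; z_β = 1.645 (power 95%).
n = 2 × (3.605 × 9.71 / 8.39)² = 2 × 17.41 = 34.82
Round up: n = 35 per group.

35 per group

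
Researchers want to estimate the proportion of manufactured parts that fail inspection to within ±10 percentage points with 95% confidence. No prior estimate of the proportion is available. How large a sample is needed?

97

For a proportion with margin E = 0.1 at 95% confidence, z = 1.960.
With no prior estimate, use p = 0.5, which maximizes p(1−p) at 0.25.
n = 0.25 × (z/E)² = 0.25 × (1.960/0.1)² = 96.04
Round up: n = 97.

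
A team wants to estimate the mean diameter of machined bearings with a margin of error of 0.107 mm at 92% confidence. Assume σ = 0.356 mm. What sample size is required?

For a mean, the margin of error is E = z·σ/√n, so n = (zσ/E)².
At 92% confidence, z = 1.751.
n = (1.751 × 0.356 / 0.107)² = 33.94
Round up: n = 34.

34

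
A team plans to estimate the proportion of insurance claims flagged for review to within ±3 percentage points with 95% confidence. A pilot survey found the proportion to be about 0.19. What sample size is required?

657

For a proportion with margin E = 0.03 at 95% confidence, z = 1.960.
n = p̂(1−p̂)(z/E)² = 0.19 × 0.81 × (1.960/0.03)² = 656.91
Round up: n = 657.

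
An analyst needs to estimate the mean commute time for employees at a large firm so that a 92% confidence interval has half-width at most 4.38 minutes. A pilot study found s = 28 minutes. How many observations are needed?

For a mean, the margin of error is E = z·σ/√n, so n = (zσ/E)².
At 92% confidence, z = 1.751.
n = (1.751 × 28 / 4.38)² = 125.30
Round up: n = 126.

126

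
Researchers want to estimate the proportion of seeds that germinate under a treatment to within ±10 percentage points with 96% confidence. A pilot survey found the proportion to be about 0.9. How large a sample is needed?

n = 38

For a proportion with margin E = 0.1 at 96% confidence, z = 2.054.
n = p̂(1−p̂)(z/E)² = 0.9 × 0.1 × (2.054/0.1)² = 37.97
Round up: n = 38.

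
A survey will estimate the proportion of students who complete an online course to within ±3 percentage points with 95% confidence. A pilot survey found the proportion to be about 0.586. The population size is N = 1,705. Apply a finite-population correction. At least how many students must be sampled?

645

For a proportion with margin E = 0.03 at 95% confidence, z = 1.960.
n = p̂(1−p̂)(z/E)² = 0.586 × 0.414 × (1.960/0.03)² = 1035.54 — call this n₀.
Finite-population correction with N = 1,705: n = n₀ / (1 + (n₀−1)/N) = 1035.54 / 1.607 = 644.39
Round up: n = 645.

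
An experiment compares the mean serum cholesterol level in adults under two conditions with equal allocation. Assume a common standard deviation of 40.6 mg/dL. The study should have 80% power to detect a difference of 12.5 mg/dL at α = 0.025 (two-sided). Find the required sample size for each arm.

For two equal groups, n per group = 2·((z_{α/2} + z_β)·σ/δ)².
z_{α/2} = 2.241; z_β = 0.842 (power 80%).
n = 2 × (3.083 × 40.6 / 12.5)² = 2 × 100.27 = 200.54
Round up: n = 201 per group.

201 per group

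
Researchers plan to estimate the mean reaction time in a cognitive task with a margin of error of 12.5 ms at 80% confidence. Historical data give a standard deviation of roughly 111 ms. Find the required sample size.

For a mean, the margin of error is E = z·σ/√n, so n = (zσ/E)².
At 80% confidence, z = 1.282.
n = (1.282 × 111 / 12.5)² = 129.60
Round up: n = 130.

130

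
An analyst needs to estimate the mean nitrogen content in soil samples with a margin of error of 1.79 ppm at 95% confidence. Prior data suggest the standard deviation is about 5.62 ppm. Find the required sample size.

For a mean, the margin of error is E = z·σ/√n, so n = (zσ/E)².
At 95% confidence, z = 1.960.
n = (1.960 × 5.62 / 1.79)² = 37.87
Round up: n = 38.

38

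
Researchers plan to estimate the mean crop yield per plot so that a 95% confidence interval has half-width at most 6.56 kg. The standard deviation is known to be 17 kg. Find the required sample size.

For a mean, the margin of error is E = z·σ/√n, so n = (zσ/E)².
At 95% confidence, z = 1.960.
n = (1.960 × 17 / 6.56)² = 25.80
Round up: n = 26.

26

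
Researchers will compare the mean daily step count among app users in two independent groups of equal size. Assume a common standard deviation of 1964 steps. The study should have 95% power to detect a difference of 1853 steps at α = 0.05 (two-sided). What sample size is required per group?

For two equal groups, n per group = 2·((z_{α/2} + z_β)·σ/δ)².
z_{α/2} = 1.960; z_β = 1.645 (power 95%).
n = 2 × (3.605 × 1964 / 1853)² = 2 × 14.60 = 29.20
Round up: n = 30 per group.

30 per group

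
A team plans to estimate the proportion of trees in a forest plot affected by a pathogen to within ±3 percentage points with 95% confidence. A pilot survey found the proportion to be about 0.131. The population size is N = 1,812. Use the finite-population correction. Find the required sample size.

For a proportion with margin E = 0.03 at 95% confidence, z = 1.960.
n = p̂(1−p̂)(z/E)² = 0.131 × 0.869 × (1.960/0.03)² = 485.92 — call this n₀.
Finite-population correction with N = 1,812: n = n₀ / (1 + (n₀−1)/N) = 485.92 / 1.268 = 383.22
Round up: n = 384.

384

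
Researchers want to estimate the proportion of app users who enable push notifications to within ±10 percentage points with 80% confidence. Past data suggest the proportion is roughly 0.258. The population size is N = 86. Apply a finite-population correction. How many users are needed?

For a proportion with margin E = 0.1 at 80% confidence, z = 1.282.
n = p̂(1−p̂)(z/E)² = 0.258 × 0.742 × (1.282/0.1)² = 31.46 — call this n₀.
Finite-population correction with N = 86: n = n₀ / (1 + (n₀−1)/N) = 31.46 / 1.354 = 23.23
Round up: n = 24.

24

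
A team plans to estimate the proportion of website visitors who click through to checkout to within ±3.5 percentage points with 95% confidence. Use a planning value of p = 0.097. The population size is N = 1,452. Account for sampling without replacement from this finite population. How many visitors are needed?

n = 232

For a proportion with margin E = 0.035 at 95% confidence, z = 1.960.
n = p̂(1−p̂)(z/E)² = 0.097 × 0.903 × (1.960/0.035)² = 274.69 — call this n₀.
Finite-population correction with N = 1,452: n = n₀ / (1 + (n₀−1)/N) = 274.69 / 1.188 = 231.22
Round up: n = 232.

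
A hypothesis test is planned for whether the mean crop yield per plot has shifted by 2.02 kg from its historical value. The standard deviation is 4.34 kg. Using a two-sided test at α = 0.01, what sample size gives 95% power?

83

For a one-sample z-test, n = ((z_{α/2} + z_β)·σ/δ)².
z_{α/2} = 2.576 (two-sided α = 0.01); z_β = 1.645 (power 95% → β = 0.05).
n = (4.221 × 4.34 / 2.02)² = 82.24
Round up: n = 83.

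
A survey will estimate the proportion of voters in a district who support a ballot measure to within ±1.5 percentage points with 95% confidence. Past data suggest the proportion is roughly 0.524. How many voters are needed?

For a proportion with margin E = 0.015 at 95% confidence, z = 1.960.
n = p̂(1−p̂)(z/E)² = 0.524 × 0.476 × (1.960/0.015)² = 4258.61
Round up: n = 4259.

4259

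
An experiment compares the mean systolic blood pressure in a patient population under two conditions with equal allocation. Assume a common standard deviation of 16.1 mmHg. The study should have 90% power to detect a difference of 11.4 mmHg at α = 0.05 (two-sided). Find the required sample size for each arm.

For two equal groups, n per group = 2·((z_{α/2} + z_β)·σ/δ)².
z_{α/2} = 1.960; z_β = 1.282 (power 90%).
n = 2 × (3.242 × 16.1 / 11.4)² = 2 × 20.96 = 41.92
Round up: n = 42 per group.

42 per group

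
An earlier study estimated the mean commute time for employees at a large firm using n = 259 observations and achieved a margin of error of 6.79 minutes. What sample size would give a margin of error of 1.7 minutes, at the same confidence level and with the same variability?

Margin of error scales as 1/√n, so n₂ = n₁·(E₁/E₂)².
n₂ = 259 × (6.79/1.7)² = 259 × 15.95 = 4131.05
Round up: n₂ = 4132.

n = 4132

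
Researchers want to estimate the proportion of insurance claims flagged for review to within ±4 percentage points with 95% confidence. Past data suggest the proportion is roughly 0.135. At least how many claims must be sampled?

281

For a proportion with margin E = 0.04 at 95% confidence, z = 1.960.
n = p̂(1−p̂)(z/E)² = 0.135 × 0.865 × (1.960/0.04)² = 280.38
Round up: n = 281.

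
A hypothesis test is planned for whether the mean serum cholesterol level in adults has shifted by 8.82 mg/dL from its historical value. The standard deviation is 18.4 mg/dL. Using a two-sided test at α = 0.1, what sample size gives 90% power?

For a one-sample z-test, n = ((z_{α/2} + z_β)·σ/δ)².
z_{α/2} = 1.645 (two-sided α = 0.1); z_β = 1.282 (power 90% → β = 0.1).
n = (2.927 × 18.4 / 8.82)² = 37.29
Round up: n = 38.

n = 38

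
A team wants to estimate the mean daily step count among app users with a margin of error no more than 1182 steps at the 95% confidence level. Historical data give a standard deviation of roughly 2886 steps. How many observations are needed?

For a mean, the margin of error is E = z·σ/√n, so n = (zσ/E)².
At 95% confidence, z = 1.960.
n = (1.960 × 2886 / 1182)² = 22.90
Round up: n = 23.

23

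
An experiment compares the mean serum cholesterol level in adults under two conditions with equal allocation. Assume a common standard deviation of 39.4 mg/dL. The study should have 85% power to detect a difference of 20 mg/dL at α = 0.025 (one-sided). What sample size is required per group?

70 per group

For two equal groups, n per group = 2·((z_α + z_β)·σ/δ)².
z_α = 1.960; z_β = 1.036 (power 85%).
n = 2 × (2.996 × 39.4 / 20)² = 2 × 34.84 = 69.68
Round up: n = 70 per group.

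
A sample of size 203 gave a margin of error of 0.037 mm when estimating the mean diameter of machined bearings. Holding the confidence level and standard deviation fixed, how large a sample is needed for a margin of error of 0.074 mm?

Margin of error scales as 1/√n, so n₂ = n₁·(E₁/E₂)².
n₂ = 203 × (0.037/0.074)² = 203 × 0.25 = 50.75
Round up: n₂ = 51.

51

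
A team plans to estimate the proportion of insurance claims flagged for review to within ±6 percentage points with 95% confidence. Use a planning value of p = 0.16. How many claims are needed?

For a proportion with margin E = 0.06 at 95% confidence, z = 1.960.
n = p̂(1−p̂)(z/E)² = 0.16 × 0.84 × (1.960/0.06)² = 143.42
Round up: n = 144.

144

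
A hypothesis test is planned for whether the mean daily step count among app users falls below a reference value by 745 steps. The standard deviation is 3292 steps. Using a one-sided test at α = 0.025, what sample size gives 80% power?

For a one-sample z-test, n = ((z_α + z_β)·σ/δ)².
z_α = 1.960 (one-sided α = 0.025); z_β = 0.842 (power 80% → β = 0.2).
n = (2.802 × 3292 / 745)² = 153.30
Round up: n = 154.

n = 154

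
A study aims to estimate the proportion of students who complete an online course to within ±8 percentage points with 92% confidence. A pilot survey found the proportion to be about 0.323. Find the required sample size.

105

For a proportion with margin E = 0.08 at 92% confidence, z = 1.751.
n = p̂(1−p̂)(z/E)² = 0.323 × 0.677 × (1.751/0.08)² = 104.76
Round up: n = 105.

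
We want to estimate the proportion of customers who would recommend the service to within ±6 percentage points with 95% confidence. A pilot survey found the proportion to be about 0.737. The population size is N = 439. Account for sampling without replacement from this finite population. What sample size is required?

141

For a proportion with margin E = 0.06 at 95% confidence, z = 1.960.
n = p̂(1−p̂)(z/E)² = 0.737 × 0.263 × (1.960/0.06)² = 206.84 — call this n₀.
Finite-population correction with N = 439: n = n₀ / (1 + (n₀−1)/N) = 206.84 / 1.469 = 140.80
Round up: n = 141.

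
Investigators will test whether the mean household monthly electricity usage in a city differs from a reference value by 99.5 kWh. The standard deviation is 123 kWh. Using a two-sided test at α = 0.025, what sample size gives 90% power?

19

For a one-sample z-test, n = ((z_{α/2} + z_β)·σ/δ)².
z_{α/2} = 2.241 (two-sided α = 0.025); z_β = 1.282 (power 90% → β = 0.1).
n = (3.523 × 123 / 99.5)² = 18.97
Round up: n = 19.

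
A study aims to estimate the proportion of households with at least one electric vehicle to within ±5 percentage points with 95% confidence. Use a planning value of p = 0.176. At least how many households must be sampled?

For a proportion with margin E = 0.05 at 95% confidence, z = 1.960.
n = p̂(1−p̂)(z/E)² = 0.176 × 0.824 × (1.960/0.05)² = 222.85
Round up: n = 223.

n = 223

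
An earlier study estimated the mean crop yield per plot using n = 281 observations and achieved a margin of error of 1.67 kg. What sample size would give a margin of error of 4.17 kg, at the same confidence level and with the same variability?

n = 46

Margin of error scales as 1/√n, so n₂ = n₁·(E₁/E₂)².
n₂ = 281 × (1.67/4.17)² = 281 × 0.1604 = 45.07
Round up: n₂ = 46.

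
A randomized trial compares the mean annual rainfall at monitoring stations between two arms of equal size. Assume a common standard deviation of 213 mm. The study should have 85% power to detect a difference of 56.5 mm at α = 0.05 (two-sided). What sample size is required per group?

For two equal groups, n per group = 2·((z_{α/2} + z_β)·σ/δ)².
z_{α/2} = 1.960; z_β = 1.036 (power 85%).
n = 2 × (2.996 × 213 / 56.5)² = 2 × 127.57 = 255.14
Round up: n = 256 per group.

256 per group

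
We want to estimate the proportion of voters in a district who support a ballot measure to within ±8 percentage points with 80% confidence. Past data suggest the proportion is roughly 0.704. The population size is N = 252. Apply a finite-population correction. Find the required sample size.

For a proportion with margin E = 0.08 at 80% confidence, z = 1.282.
n = p̂(1−p̂)(z/E)² = 0.704 × 0.296 × (1.282/0.08)² = 53.51 — call this n₀.
Finite-population correction with N = 252: n = n₀ / (1 + (n₀−1)/N) = 53.51 / 1.208 = 44.30
Round up: n = 45.

45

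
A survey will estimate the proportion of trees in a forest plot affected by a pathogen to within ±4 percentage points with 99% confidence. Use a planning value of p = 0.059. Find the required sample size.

For a proportion with margin E = 0.04 at 99% confidence, z = 2.576.
n = p̂(1−p̂)(z/E)² = 0.059 × 0.941 × (2.576/0.04)² = 230.26
Round up: n = 231.

231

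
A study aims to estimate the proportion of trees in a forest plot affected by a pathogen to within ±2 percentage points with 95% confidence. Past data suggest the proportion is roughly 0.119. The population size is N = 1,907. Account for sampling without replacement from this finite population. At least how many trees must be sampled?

For a proportion with margin E = 0.02 at 95% confidence, z = 1.960.
n = p̂(1−p̂)(z/E)² = 0.119 × 0.881 × (1.960/0.02)² = 1006.87 — call this n₀.
Finite-population correction with N = 1,907: n = n₀ / (1 + (n₀−1)/N) = 1006.87 / 1.527 = 659.38
Round up: n = 660.

660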